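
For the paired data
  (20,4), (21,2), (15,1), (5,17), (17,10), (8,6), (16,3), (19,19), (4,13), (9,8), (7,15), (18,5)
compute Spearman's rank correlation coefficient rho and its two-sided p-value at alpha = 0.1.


Step 1: Rank x and y separately (midranks; no ties here).
rank(x): 20->11, 21->12, 15->6, 5->2, 17->8, 8->4, 16->7, 19->10, 4->1, 9->5, 7->3, 18->9
rank(y): 4->4, 2->2, 1->1, 17->11, 10->8, 6->6, 3->3, 19->12, 13->9, 8->7, 15->10, 5->5
Step 2: d_i = R_x(i) - R_y(i); compute d_i^2.
  (11-4)^2=49, (12-2)^2=100, (6-1)^2=25, (2-11)^2=81, (8-8)^2=0, (4-6)^2=4, (7-3)^2=16, (10-12)^2=4, (1-9)^2=64, (5-7)^2=4, (3-10)^2=49, (9-5)^2=16
sum(d^2) = 412.
Step 3: rho = 1 - 6*412 / (12*(12^2 - 1)) = 1 - 2472/1716 = -0.440559.
Step 4: Under H0, t = rho * sqrt((n-2)/(1-rho^2)) = -1.5519 ~ t(10).
Step 5: Two-sided p-value from the t-distribution with 10 df = 0.151735.
Step 6: alpha = 0.1. fail to reject H0.

rho = -0.4406, p = 0.151735, fail to reject H0 at alpha = 0.1.


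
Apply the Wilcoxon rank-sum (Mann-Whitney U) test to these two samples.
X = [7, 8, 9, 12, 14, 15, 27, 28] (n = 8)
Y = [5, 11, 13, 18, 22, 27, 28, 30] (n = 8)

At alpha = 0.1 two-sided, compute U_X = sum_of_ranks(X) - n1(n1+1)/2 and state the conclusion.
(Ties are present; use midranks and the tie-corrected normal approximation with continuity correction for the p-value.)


Step 1: Combine and sort all 16 observations; assign midranks.
sorted (value, group): (5,Y), (7,X), (8,X), (9,X), (11,Y), (12,X), (13,Y), (14,X), (15,X), (18,Y), (22,Y), (27,X), (27,Y), (28,X), (28,Y), (30,Y)
ranks: 5->1, 7->2, 8->3, 9->4, 11->5, 12->6, 13->7, 14->8, 15->9, 18->10, 22->11, 27->12.5, 27->12.5, 28->14.5, 28->14.5, 30->16
Step 2: Rank sum for X: R1 = 2 + 3 + 4 + 6 + 8 + 9 + 12.5 + 14.5 = 59.
Step 3: U_X = R1 - n1(n1+1)/2 = 59 - 8*9/2 = 59 - 36 = 23.
       U_Y = n1*n2 - U_X = 64 - 23 = 41.
Step 4: Ties are present, so use the tie-corrected normal approximation (with continuity correction) for the p-value.
Step 5: p-value = 0.371325; compare to alpha = 0.1. fail to reject H0.

U_X = 23, p = 0.371325, fail to reject H0 at alpha = 0.1.


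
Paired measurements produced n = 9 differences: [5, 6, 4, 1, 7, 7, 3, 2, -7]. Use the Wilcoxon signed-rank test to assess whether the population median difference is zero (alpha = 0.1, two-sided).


Step 1: Drop any zero differences (none here) and take |d_i|.
|d| = [5, 6, 4, 1, 7, 7, 3, 2, 7]
Step 2: Midrank |d_i| (ties get averaged ranks).
ranks: |5|->5, |6|->6, |4|->4, |1|->1, |7|->8, |7|->8, |3|->3, |2|->2, |7|->8
Step 3: Attach original signs; sum ranks with positive sign and with negative sign.
W+ = 5 + 6 + 4 + 1 + 8 + 8 + 3 + 2 = 37
W- = 8 = 8
(Check: W+ + W- = 45 should equal n(n+1)/2 = 45.)
Step 4: Test statistic W = min(W+, W-) = 8.
Step 5: Ties in |d|, so use the tie-corrected normal approximation.
        E[W] = n(n+1)/4 = 9*10/4 = 22.5.
        Tie groups: |d|=7 (t=3); sum(t^3 - t) = 24.
        Var[W] = n(n+1)(2n+1)/24 - sum(t^3-t)/48 = 1710/24 - 24/48 = 70.75.
        z = (W - E[W]) / sqrt(Var[W]) = (8 - 22.5) / 8.4113 = -1.7239.
        Two-sided p = 2*Phi(z) = 0.084731.
Step 6: alpha = 0.1. reject H0.

W+ = 37, W- = 8, W = min = 8, p = 0.084731, reject H0.


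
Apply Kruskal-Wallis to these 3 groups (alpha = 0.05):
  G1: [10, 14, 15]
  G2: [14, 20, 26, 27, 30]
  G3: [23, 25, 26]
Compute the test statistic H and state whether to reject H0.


Step 1: Combine all N = 11 observations and assign midranks.
sorted (value, group, rank): (10,G1,1), (14,G1,2.5), (14,G2,2.5), (15,G1,4), (20,G2,5), (23,G3,6), (25,G3,7), (26,G2,8.5), (26,G3,8.5), (27,G2,10), (30,G2,11)
Step 2: Sum ranks within each group.
R_1 = 7.5 (n_1 = 3)
R_2 = 37 (n_2 = 5)
R_3 = 21.5 (n_3 = 3)
Step 3: H = 12/(N(N+1)) * sum(R_i^2/n_i) - 3(N+1)
     = 12/(11*12) * (7.5^2/3 + 37^2/5 + 21.5^2/3) - 3*12
     = 0.090909 * 446.633 - 36
     = 4.603030.
Step 4: Ties present; correction factor C = 1 - 12/(11^3 - 11) = 0.990909. Corrected H = 4.603030 / 0.990909 = 4.645260.
Step 5: Under H0, H ~ chi^2(2); p-value = 0.098015.
Step 6: alpha = 0.05. fail to reject H0.

H = 4.6453, df = 2, p = 0.098015, fail to reject H0.


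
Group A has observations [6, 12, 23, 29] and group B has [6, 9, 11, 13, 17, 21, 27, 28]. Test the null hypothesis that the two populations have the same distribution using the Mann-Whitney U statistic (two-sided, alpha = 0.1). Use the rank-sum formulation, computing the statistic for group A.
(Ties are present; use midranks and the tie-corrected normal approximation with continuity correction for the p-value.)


Step 1: Combine and sort all 12 observations; assign midranks.
sorted (value, group): (6,X), (6,Y), (9,Y), (11,Y), (12,X), (13,Y), (17,Y), (21,Y), (23,X), (27,Y), (28,Y), (29,X)
ranks: 6->1.5, 6->1.5, 9->3, 11->4, 12->5, 13->6, 17->7, 21->8, 23->9, 27->10, 28->11, 29->12
Step 2: Rank sum for X: R1 = 1.5 + 5 + 9 + 12 = 27.5.
Step 3: U_X = R1 - n1(n1+1)/2 = 27.5 - 4*5/2 = 27.5 - 10 = 17.5.
       U_Y = n1*n2 - U_X = 32 - 17.5 = 14.5.
Step 4: Ties are present, so use the tie-corrected normal approximation (with continuity correction) for the p-value.
Step 5: p-value = 0.864901; compare to alpha = 0.1. fail to reject H0.

U_X = 17.5, p = 0.864901, fail to reject H0 at alpha = 0.1.


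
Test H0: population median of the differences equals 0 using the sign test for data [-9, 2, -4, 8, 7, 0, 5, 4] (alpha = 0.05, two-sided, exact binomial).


Step 1: Discard zero differences. Original n = 8; n_eff = number of nonzero differences = 7.
Nonzero differences (with sign): -9, +2, -4, +8, +7, +5, +4
Step 2: Count signs: positive = 5, negative = 2.
Step 3: Under H0: P(positive) = 0.5, so the number of positives S ~ Bin(7, 0.5).
Step 4: Two-sided exact p-value = sum of Bin(7,0.5) probabilities at or below the observed probability = 0.453125.
Step 5: alpha = 0.05. fail to reject H0.

n_eff = 7, pos = 5, neg = 2, p = 0.453125, fail to reject H0.


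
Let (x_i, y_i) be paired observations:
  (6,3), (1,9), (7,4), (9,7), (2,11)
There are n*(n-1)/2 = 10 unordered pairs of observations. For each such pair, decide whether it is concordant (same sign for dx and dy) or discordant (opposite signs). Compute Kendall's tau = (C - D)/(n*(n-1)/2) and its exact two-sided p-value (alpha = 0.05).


Step 1: Enumerate the 10 unordered pairs (i,j) with i<j and classify each by sign(x_j-x_i) * sign(y_j-y_i).
  (1,2):dx=-5,dy=+6->D; (1,3):dx=+1,dy=+1->C; (1,4):dx=+3,dy=+4->C; (1,5):dx=-4,dy=+8->D
  (2,3):dx=+6,dy=-5->D; (2,4):dx=+8,dy=-2->D; (2,5):dx=+1,dy=+2->C; (3,4):dx=+2,dy=+3->C
  (3,5):dx=-5,dy=+7->D; (4,5):dx=-7,dy=+4->D
Step 2: C = 4, D = 6, total pairs = 10.
Step 3: tau = (C - D)/(n(n-1)/2) = (4 - 6)/10 = -0.200000.
Step 4: Exact two-sided p-value (enumerate n! = 120 permutations of y under H0): p = 0.816667.
Step 5: alpha = 0.05. fail to reject H0.

tau_b = -0.2000 (C=4, D=6), p = 0.816667, fail to reject H0.


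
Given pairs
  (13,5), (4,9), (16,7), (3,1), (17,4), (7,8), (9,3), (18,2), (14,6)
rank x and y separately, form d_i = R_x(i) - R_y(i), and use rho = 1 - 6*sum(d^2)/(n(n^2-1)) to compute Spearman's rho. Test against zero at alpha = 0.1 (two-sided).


Step 1: Rank x and y separately (midranks; no ties here).
rank(x): 13->5, 4->2, 16->7, 3->1, 17->8, 7->3, 9->4, 18->9, 14->6
rank(y): 5->5, 9->9, 7->7, 1->1, 4->4, 8->8, 3->3, 2->2, 6->6
Step 2: d_i = R_x(i) - R_y(i); compute d_i^2.
  (5-5)^2=0, (2-9)^2=49, (7-7)^2=0, (1-1)^2=0, (8-4)^2=16, (3-8)^2=25, (4-3)^2=1, (9-2)^2=49, (6-6)^2=0
sum(d^2) = 140.
Step 3: rho = 1 - 6*140 / (9*(9^2 - 1)) = 1 - 840/720 = -0.166667.
Step 4: Under H0, t = rho * sqrt((n-2)/(1-rho^2)) = -0.4472 ~ t(7).
Step 5: Two-sided p-value from the t-distribution with 7 df = 0.668231.
Step 6: alpha = 0.1. fail to reject H0.

rho = -0.1667, p = 0.668231, fail to reject H0 at alpha = 0.1.


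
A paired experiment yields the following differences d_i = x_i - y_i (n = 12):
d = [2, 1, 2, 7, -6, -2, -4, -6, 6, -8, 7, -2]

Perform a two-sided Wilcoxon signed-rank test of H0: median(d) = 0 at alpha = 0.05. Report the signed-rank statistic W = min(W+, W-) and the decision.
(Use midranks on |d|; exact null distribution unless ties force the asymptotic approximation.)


Step 1: Drop any zero differences (none here) and take |d_i|.
|d| = [2, 1, 2, 7, 6, 2, 4, 6, 6, 8, 7, 2]
Step 2: Midrank |d_i| (ties get averaged ranks).
ranks: |2|->3.5, |1|->1, |2|->3.5, |7|->10.5, |6|->8, |2|->3.5, |4|->6, |6|->8, |6|->8, |8|->12, |7|->10.5, |2|->3.5
Step 3: Attach original signs; sum ranks with positive sign and with negative sign.
W+ = 3.5 + 1 + 3.5 + 10.5 + 8 + 10.5 = 37
W- = 8 + 3.5 + 6 + 8 + 12 + 3.5 = 41
(Check: W+ + W- = 78 should equal n(n+1)/2 = 78.)
Step 4: Test statistic W = min(W+, W-) = 37.
Step 5: Ties in |d|, so use the tie-corrected normal approximation.
        E[W] = n(n+1)/4 = 12*13/4 = 39.
        Tie groups: |d|=2 (t=4), |d|=6 (t=3), |d|=7 (t=2); sum(t^3 - t) = 90.
        Var[W] = n(n+1)(2n+1)/24 - sum(t^3-t)/48 = 3900/24 - 90/48 = 160.625.
        z = (W - E[W]) / sqrt(Var[W]) = (37 - 39) / 12.6738 = -0.1578.
        Two-sided p = 2*Phi(z) = 0.874610.
Step 6: alpha = 0.05. fail to reject H0.

W+ = 37, W- = 41, W = min = 37, p = 0.874610, fail to reject H0.


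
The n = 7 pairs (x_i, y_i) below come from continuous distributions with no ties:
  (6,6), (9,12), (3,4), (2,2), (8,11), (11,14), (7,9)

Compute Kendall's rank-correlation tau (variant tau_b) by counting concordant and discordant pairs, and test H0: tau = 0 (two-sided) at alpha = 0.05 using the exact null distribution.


Step 1: Enumerate the 21 unordered pairs (i,j) with i<j and classify each by sign(x_j-x_i) * sign(y_j-y_i).
  (1,2):dx=+3,dy=+6->C; (1,3):dx=-3,dy=-2->C; (1,4):dx=-4,dy=-4->C; (1,5):dx=+2,dy=+5->C
  (1,6):dx=+5,dy=+8->C; (1,7):dx=+1,dy=+3->C; (2,3):dx=-6,dy=-8->C; (2,4):dx=-7,dy=-10->C
  (2,5):dx=-1,dy=-1->C; (2,6):dx=+2,dy=+2->C; (2,7):dx=-2,dy=-3->C; (3,4):dx=-1,dy=-2->C
  (3,5):dx=+5,dy=+7->C; (3,6):dx=+8,dy=+10->C; (3,7):dx=+4,dy=+5->C; (4,5):dx=+6,dy=+9->C
  (4,6):dx=+9,dy=+12->C; (4,7):dx=+5,dy=+7->C; (5,6):dx=+3,dy=+3->C; (5,7):dx=-1,dy=-2->C
  (6,7):dx=-4,dy=-5->C
Step 2: C = 21, D = 0, total pairs = 21.
Step 3: tau = (C - D)/(n(n-1)/2) = (21 - 0)/21 = 1.000000.
Step 4: Exact two-sided p-value (enumerate n! = 5040 permutations of y under H0): p = 0.000397.
Step 5: alpha = 0.05. reject H0.

tau_b = 1.0000 (C=21, D=0), p = 0.000397, reject H0.


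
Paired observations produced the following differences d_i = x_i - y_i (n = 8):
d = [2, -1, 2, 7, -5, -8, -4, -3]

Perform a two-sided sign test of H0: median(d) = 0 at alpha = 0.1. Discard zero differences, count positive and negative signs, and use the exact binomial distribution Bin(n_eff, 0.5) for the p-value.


Step 1: Discard zero differences. Original n = 8; n_eff = number of nonzero differences = 8.
Nonzero differences (with sign): +2, -1, +2, +7, -5, -8, -4, -3
Step 2: Count signs: positive = 3, negative = 5.
Step 3: Under H0: P(positive) = 0.5, so the number of positives S ~ Bin(8, 0.5).
Step 4: Two-sided exact p-value = sum of Bin(8,0.5) probabilities at or below the observed probability = 0.726562.
Step 5: alpha = 0.1. fail to reject H0.

n_eff = 8, pos = 3, neg = 5, p = 0.726562, fail to reject H0.


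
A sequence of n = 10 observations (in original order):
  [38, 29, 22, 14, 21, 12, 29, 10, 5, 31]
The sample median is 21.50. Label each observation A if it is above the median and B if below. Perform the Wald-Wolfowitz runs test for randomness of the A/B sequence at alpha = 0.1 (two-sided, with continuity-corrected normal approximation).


Step 1: Compute median = 21.50; label A = above, B = below.
Labels in order: AAABBBABBA  (n_A = 5, n_B = 5)
Step 2: Count runs R = 5.
Step 3: Under H0 (random ordering), E[R] = 2*n_A*n_B/(n_A+n_B) + 1 = 2*5*5/10 + 1 = 6.0000.
        Var[R] = 2*n_A*n_B*(2*n_A*n_B - n_A - n_B) / ((n_A+n_B)^2 * (n_A+n_B-1)) = 2000/900 = 2.2222.
        SD[R] = 1.4907.
Step 4: Continuity-corrected z = (R + 0.5 - E[R]) / SD[R] = (5 + 0.5 - 6.0000) / 1.4907 = -0.3354.
Step 5: Two-sided p-value via normal approximation = 2*(1 - Phi(|z|)) = 0.737316.
Step 6: alpha = 0.1. fail to reject H0.

R = 5, z = -0.3354, p = 0.737316, fail to reject H0.


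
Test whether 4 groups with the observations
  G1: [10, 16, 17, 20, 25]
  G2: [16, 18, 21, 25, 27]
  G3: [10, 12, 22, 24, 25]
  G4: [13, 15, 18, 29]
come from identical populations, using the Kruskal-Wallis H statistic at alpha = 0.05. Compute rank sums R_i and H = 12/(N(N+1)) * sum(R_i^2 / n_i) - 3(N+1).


Step 1: Combine all N = 19 observations and assign midranks.
sorted (value, group, rank): (10,G1,1.5), (10,G3,1.5), (12,G3,3), (13,G4,4), (15,G4,5), (16,G1,6.5), (16,G2,6.5), (17,G1,8), (18,G2,9.5), (18,G4,9.5), (20,G1,11), (21,G2,12), (22,G3,13), (24,G3,14), (25,G1,16), (25,G2,16), (25,G3,16), (27,G2,18), (29,G4,19)
Step 2: Sum ranks within each group.
R_1 = 43 (n_1 = 5)
R_2 = 62 (n_2 = 5)
R_3 = 47.5 (n_3 = 5)
R_4 = 37.5 (n_4 = 4)
Step 3: H = 12/(N(N+1)) * sum(R_i^2/n_i) - 3(N+1)
     = 12/(19*20) * (43^2/5 + 62^2/5 + 47.5^2/5 + 37.5^2/4) - 3*20
     = 0.031579 * 1941.41 - 60
     = 1.307763.
Step 4: Ties present; correction factor C = 1 - 42/(19^3 - 19) = 0.993860. Corrected H = 1.307763 / 0.993860 = 1.315843.
Step 5: Under H0, H ~ chi^2(3); p-value = 0.725375.
Step 6: alpha = 0.05. fail to reject H0.

H = 1.3158, df = 3, p = 0.725375, fail to reject H0.


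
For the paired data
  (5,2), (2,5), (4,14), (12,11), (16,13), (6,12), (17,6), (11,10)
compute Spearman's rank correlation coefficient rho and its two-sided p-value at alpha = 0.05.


Step 1: Rank x and y separately (midranks; no ties here).
rank(x): 5->3, 2->1, 4->2, 12->6, 16->7, 6->4, 17->8, 11->5
rank(y): 2->1, 5->2, 14->8, 11->5, 13->7, 12->6, 6->3, 10->4
Step 2: d_i = R_x(i) - R_y(i); compute d_i^2.
  (3-1)^2=4, (1-2)^2=1, (2-8)^2=36, (6-5)^2=1, (7-7)^2=0, (4-6)^2=4, (8-3)^2=25, (5-4)^2=1
sum(d^2) = 72.
Step 3: rho = 1 - 6*72 / (8*(8^2 - 1)) = 1 - 432/504 = 0.142857.
Step 4: Under H0, t = rho * sqrt((n-2)/(1-rho^2)) = 0.3536 ~ t(6).
Step 5: Two-sided p-value from the t-distribution with 6 df = 0.735765.
Step 6: alpha = 0.05. fail to reject H0.

rho = 0.1429, p = 0.735765, fail to reject H0 at alpha = 0.05.


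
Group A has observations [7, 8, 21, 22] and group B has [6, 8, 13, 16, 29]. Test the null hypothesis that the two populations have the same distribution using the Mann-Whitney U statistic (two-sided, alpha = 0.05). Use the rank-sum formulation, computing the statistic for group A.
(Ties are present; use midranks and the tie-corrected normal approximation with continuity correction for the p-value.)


Step 1: Combine and sort all 9 observations; assign midranks.
sorted (value, group): (6,Y), (7,X), (8,X), (8,Y), (13,Y), (16,Y), (21,X), (22,X), (29,Y)
ranks: 6->1, 7->2, 8->3.5, 8->3.5, 13->5, 16->6, 21->7, 22->8, 29->9
Step 2: Rank sum for X: R1 = 2 + 3.5 + 7 + 8 = 20.5.
Step 3: U_X = R1 - n1(n1+1)/2 = 20.5 - 4*5/2 = 20.5 - 10 = 10.5.
       U_Y = n1*n2 - U_X = 20 - 10.5 = 9.5.
Step 4: Ties are present, so use the tie-corrected normal approximation (with continuity correction) for the p-value.
Step 5: p-value = 1.000000; compare to alpha = 0.05. fail to reject H0.

U_X = 10.5, p = 1.000000, fail to reject H0 at alpha = 0.05.


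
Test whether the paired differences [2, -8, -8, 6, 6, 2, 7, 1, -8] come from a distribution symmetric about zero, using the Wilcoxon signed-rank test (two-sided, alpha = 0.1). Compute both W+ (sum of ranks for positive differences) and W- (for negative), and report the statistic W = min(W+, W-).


Step 1: Drop any zero differences (none here) and take |d_i|.
|d| = [2, 8, 8, 6, 6, 2, 7, 1, 8]
Step 2: Midrank |d_i| (ties get averaged ranks).
ranks: |2|->2.5, |8|->8, |8|->8, |6|->4.5, |6|->4.5, |2|->2.5, |7|->6, |1|->1, |8|->8
Step 3: Attach original signs; sum ranks with positive sign and with negative sign.
W+ = 2.5 + 4.5 + 4.5 + 2.5 + 6 + 1 = 21
W- = 8 + 8 + 8 = 24
(Check: W+ + W- = 45 should equal n(n+1)/2 = 45.)
Step 4: Test statistic W = min(W+, W-) = 21.
Step 5: Ties in |d|, so use the tie-corrected normal approximation.
        E[W] = n(n+1)/4 = 9*10/4 = 22.5.
        Tie groups: |d|=2 (t=2), |d|=6 (t=2), |d|=8 (t=3); sum(t^3 - t) = 36.
        Var[W] = n(n+1)(2n+1)/24 - sum(t^3-t)/48 = 1710/24 - 36/48 = 70.5.
        z = (W - E[W]) / sqrt(Var[W]) = (21 - 22.5) / 8.3964 = -0.1786.
        Two-sided p = 2*Phi(z) = 0.858215.
Step 6: alpha = 0.1. fail to reject H0.

W+ = 21, W- = 24, W = min = 21, p = 0.858215, fail to reject H0.


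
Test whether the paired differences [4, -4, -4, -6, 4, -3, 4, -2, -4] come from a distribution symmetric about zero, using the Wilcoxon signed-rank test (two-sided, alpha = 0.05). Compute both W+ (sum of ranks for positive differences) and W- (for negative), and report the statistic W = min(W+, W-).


Step 1: Drop any zero differences (none here) and take |d_i|.
|d| = [4, 4, 4, 6, 4, 3, 4, 2, 4]
Step 2: Midrank |d_i| (ties get averaged ranks).
ranks: |4|->5.5, |4|->5.5, |4|->5.5, |6|->9, |4|->5.5, |3|->2, |4|->5.5, |2|->1, |4|->5.5
Step 3: Attach original signs; sum ranks with positive sign and with negative sign.
W+ = 5.5 + 5.5 + 5.5 = 16.5
W- = 5.5 + 5.5 + 9 + 2 + 1 + 5.5 = 28.5
(Check: W+ + W- = 45 should equal n(n+1)/2 = 45.)
Step 4: Test statistic W = min(W+, W-) = 16.5.
Step 5: Ties in |d|, so use the tie-corrected normal approximation.
        E[W] = n(n+1)/4 = 9*10/4 = 22.5.
        Tie groups: |d|=4 (t=6); sum(t^3 - t) = 210.
        Var[W] = n(n+1)(2n+1)/24 - sum(t^3-t)/48 = 1710/24 - 210/48 = 66.875.
        z = (W - E[W]) / sqrt(Var[W]) = (16.5 - 22.5) / 8.1777 = -0.7337.
        Two-sided p = 2*Phi(z) = 0.463131.
Step 6: alpha = 0.05. fail to reject H0.

W+ = 16.5, W- = 28.5, W = min = 16.5, p = 0.463131, fail to reject H0.


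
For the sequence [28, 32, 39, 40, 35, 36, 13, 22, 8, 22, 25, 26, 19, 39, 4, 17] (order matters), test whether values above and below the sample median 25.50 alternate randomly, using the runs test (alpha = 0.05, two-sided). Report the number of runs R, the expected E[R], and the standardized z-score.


Step 1: Compute median = 25.50; label A = above, B = below.
Labels in order: AAAAAABBBBBABABB  (n_A = 8, n_B = 8)
Step 2: Count runs R = 6.
Step 3: Under H0 (random ordering), E[R] = 2*n_A*n_B/(n_A+n_B) + 1 = 2*8*8/16 + 1 = 9.0000.
        Var[R] = 2*n_A*n_B*(2*n_A*n_B - n_A - n_B) / ((n_A+n_B)^2 * (n_A+n_B-1)) = 14336/3840 = 3.7333.
        SD[R] = 1.9322.
Step 4: Continuity-corrected z = (R + 0.5 - E[R]) / SD[R] = (6 + 0.5 - 9.0000) / 1.9322 = -1.2939.
Step 5: Two-sided p-value via normal approximation = 2*(1 - Phi(|z|)) = 0.195709.
Step 6: alpha = 0.05. fail to reject H0.

R = 6, z = -1.2939, p = 0.195709, fail to reject H0.


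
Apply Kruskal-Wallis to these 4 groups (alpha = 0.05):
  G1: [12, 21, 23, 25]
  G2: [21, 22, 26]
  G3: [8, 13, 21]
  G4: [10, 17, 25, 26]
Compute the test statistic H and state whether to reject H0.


Step 1: Combine all N = 14 observations and assign midranks.
sorted (value, group, rank): (8,G3,1), (10,G4,2), (12,G1,3), (13,G3,4), (17,G4,5), (21,G1,7), (21,G2,7), (21,G3,7), (22,G2,9), (23,G1,10), (25,G1,11.5), (25,G4,11.5), (26,G2,13.5), (26,G4,13.5)
Step 2: Sum ranks within each group.
R_1 = 31.5 (n_1 = 4)
R_2 = 29.5 (n_2 = 3)
R_3 = 12 (n_3 = 3)
R_4 = 32 (n_4 = 4)
Step 3: H = 12/(N(N+1)) * sum(R_i^2/n_i) - 3(N+1)
     = 12/(14*15) * (31.5^2/4 + 29.5^2/3 + 12^2/3 + 32^2/4) - 3*15
     = 0.057143 * 842.146 - 45
     = 3.122619.
Step 4: Ties present; correction factor C = 1 - 36/(14^3 - 14) = 0.986813. Corrected H = 3.122619 / 0.986813 = 3.164347.
Step 5: Under H0, H ~ chi^2(3); p-value = 0.366974.
Step 6: alpha = 0.05. fail to reject H0.

H = 3.1643, df = 3, p = 0.366974, fail to reject H0.


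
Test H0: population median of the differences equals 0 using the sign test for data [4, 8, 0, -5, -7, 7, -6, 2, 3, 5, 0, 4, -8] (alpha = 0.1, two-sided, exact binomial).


Step 1: Discard zero differences. Original n = 13; n_eff = number of nonzero differences = 11.
Nonzero differences (with sign): +4, +8, -5, -7, +7, -6, +2, +3, +5, +4, -8
Step 2: Count signs: positive = 7, negative = 4.
Step 3: Under H0: P(positive) = 0.5, so the number of positives S ~ Bin(11, 0.5).
Step 4: Two-sided exact p-value = sum of Bin(11,0.5) probabilities at or below the observed probability = 0.548828.
Step 5: alpha = 0.1. fail to reject H0.

n_eff = 11, pos = 7, neg = 4, p = 0.548828, fail to reject H0.


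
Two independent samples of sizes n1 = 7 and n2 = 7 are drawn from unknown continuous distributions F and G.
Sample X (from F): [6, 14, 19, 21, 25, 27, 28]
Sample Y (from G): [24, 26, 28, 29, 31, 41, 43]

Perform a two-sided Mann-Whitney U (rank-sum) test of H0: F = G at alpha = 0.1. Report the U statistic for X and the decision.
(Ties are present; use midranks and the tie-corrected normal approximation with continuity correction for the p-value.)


Step 1: Combine and sort all 14 observations; assign midranks.
sorted (value, group): (6,X), (14,X), (19,X), (21,X), (24,Y), (25,X), (26,Y), (27,X), (28,X), (28,Y), (29,Y), (31,Y), (41,Y), (43,Y)
ranks: 6->1, 14->2, 19->3, 21->4, 24->5, 25->6, 26->7, 27->8, 28->9.5, 28->9.5, 29->11, 31->12, 41->13, 43->14
Step 2: Rank sum for X: R1 = 1 + 2 + 3 + 4 + 6 + 8 + 9.5 = 33.5.
Step 3: U_X = R1 - n1(n1+1)/2 = 33.5 - 7*8/2 = 33.5 - 28 = 5.5.
       U_Y = n1*n2 - U_X = 49 - 5.5 = 43.5.
Step 4: Ties are present, so use the tie-corrected normal approximation (with continuity correction) for the p-value.
Step 5: p-value = 0.017960; compare to alpha = 0.1. reject H0.

U_X = 5.5, p = 0.017960, reject H0 at alpha = 0.1.


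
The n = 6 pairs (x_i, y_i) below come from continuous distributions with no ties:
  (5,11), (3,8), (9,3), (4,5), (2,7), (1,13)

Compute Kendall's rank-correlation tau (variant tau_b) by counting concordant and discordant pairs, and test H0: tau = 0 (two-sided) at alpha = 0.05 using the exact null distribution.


Step 1: Enumerate the 15 unordered pairs (i,j) with i<j and classify each by sign(x_j-x_i) * sign(y_j-y_i).
  (1,2):dx=-2,dy=-3->C; (1,3):dx=+4,dy=-8->D; (1,4):dx=-1,dy=-6->C; (1,5):dx=-3,dy=-4->C
  (1,6):dx=-4,dy=+2->D; (2,3):dx=+6,dy=-5->D; (2,4):dx=+1,dy=-3->D; (2,5):dx=-1,dy=-1->C
  (2,6):dx=-2,dy=+5->D; (3,4):dx=-5,dy=+2->D; (3,5):dx=-7,dy=+4->D; (3,6):dx=-8,dy=+10->D
  (4,5):dx=-2,dy=+2->D; (4,6):dx=-3,dy=+8->D; (5,6):dx=-1,dy=+6->D
Step 2: C = 4, D = 11, total pairs = 15.
Step 3: tau = (C - D)/(n(n-1)/2) = (4 - 11)/15 = -0.466667.
Step 4: Exact two-sided p-value (enumerate n! = 720 permutations of y under H0): p = 0.272222.
Step 5: alpha = 0.05. fail to reject H0.

tau_b = -0.4667 (C=4, D=11), p = 0.272222, fail to reject H0.


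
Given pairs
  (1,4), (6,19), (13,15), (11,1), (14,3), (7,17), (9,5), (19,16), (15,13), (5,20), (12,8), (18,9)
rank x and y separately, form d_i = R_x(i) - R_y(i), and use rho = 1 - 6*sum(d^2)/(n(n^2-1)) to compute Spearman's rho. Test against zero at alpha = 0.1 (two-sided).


Step 1: Rank x and y separately (midranks; no ties here).
rank(x): 1->1, 6->3, 13->8, 11->6, 14->9, 7->4, 9->5, 19->12, 15->10, 5->2, 12->7, 18->11
rank(y): 4->3, 19->11, 15->8, 1->1, 3->2, 17->10, 5->4, 16->9, 13->7, 20->12, 8->5, 9->6
Step 2: d_i = R_x(i) - R_y(i); compute d_i^2.
  (1-3)^2=4, (3-11)^2=64, (8-8)^2=0, (6-1)^2=25, (9-2)^2=49, (4-10)^2=36, (5-4)^2=1, (12-9)^2=9, (10-7)^2=9, (2-12)^2=100, (7-5)^2=4, (11-6)^2=25
sum(d^2) = 326.
Step 3: rho = 1 - 6*326 / (12*(12^2 - 1)) = 1 - 1956/1716 = -0.139860.
Step 4: Under H0, t = rho * sqrt((n-2)/(1-rho^2)) = -0.4467 ~ t(10).
Step 5: Two-sided p-value from the t-distribution with 10 df = 0.664633.
Step 6: alpha = 0.1. fail to reject H0.

rho = -0.1399, p = 0.664633, fail to reject H0 at alpha = 0.1.


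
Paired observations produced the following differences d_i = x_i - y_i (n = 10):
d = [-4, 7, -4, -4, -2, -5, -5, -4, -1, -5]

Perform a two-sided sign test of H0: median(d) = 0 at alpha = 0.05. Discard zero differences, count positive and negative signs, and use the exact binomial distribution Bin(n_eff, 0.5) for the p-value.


Step 1: Discard zero differences. Original n = 10; n_eff = number of nonzero differences = 10.
Nonzero differences (with sign): -4, +7, -4, -4, -2, -5, -5, -4, -1, -5
Step 2: Count signs: positive = 1, negative = 9.
Step 3: Under H0: P(positive) = 0.5, so the number of positives S ~ Bin(10, 0.5).
Step 4: Two-sided exact p-value = sum of Bin(10,0.5) probabilities at or below the observed probability = 0.021484.
Step 5: alpha = 0.05. reject H0.

n_eff = 10, pos = 1, neg = 9, p = 0.021484, reject H0.


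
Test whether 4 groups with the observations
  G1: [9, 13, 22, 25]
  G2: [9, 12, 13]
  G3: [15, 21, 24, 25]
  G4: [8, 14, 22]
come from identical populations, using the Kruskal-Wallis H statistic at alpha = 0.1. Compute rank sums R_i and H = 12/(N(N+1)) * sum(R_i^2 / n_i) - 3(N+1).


Step 1: Combine all N = 14 observations and assign midranks.
sorted (value, group, rank): (8,G4,1), (9,G1,2.5), (9,G2,2.5), (12,G2,4), (13,G1,5.5), (13,G2,5.5), (14,G4,7), (15,G3,8), (21,G3,9), (22,G1,10.5), (22,G4,10.5), (24,G3,12), (25,G1,13.5), (25,G3,13.5)
Step 2: Sum ranks within each group.
R_1 = 32 (n_1 = 4)
R_2 = 12 (n_2 = 3)
R_3 = 42.5 (n_3 = 4)
R_4 = 18.5 (n_4 = 3)
Step 3: H = 12/(N(N+1)) * sum(R_i^2/n_i) - 3(N+1)
     = 12/(14*15) * (32^2/4 + 12^2/3 + 42.5^2/4 + 18.5^2/3) - 3*15
     = 0.057143 * 869.646 - 45
     = 4.694048.
Step 4: Ties present; correction factor C = 1 - 24/(14^3 - 14) = 0.991209. Corrected H = 4.694048 / 0.991209 = 4.735680.
Step 5: Under H0, H ~ chi^2(3); p-value = 0.192207.
Step 6: alpha = 0.1. fail to reject H0.

H = 4.7357, df = 3, p = 0.192207, fail to reject H0.


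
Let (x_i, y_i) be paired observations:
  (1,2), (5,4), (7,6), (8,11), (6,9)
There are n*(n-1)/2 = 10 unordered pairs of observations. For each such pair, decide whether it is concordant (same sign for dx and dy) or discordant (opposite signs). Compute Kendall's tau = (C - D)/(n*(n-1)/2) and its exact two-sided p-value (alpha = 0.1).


Step 1: Enumerate the 10 unordered pairs (i,j) with i<j and classify each by sign(x_j-x_i) * sign(y_j-y_i).
  (1,2):dx=+4,dy=+2->C; (1,3):dx=+6,dy=+4->C; (1,4):dx=+7,dy=+9->C; (1,5):dx=+5,dy=+7->C
  (2,3):dx=+2,dy=+2->C; (2,4):dx=+3,dy=+7->C; (2,5):dx=+1,dy=+5->C; (3,4):dx=+1,dy=+5->C
  (3,5):dx=-1,dy=+3->D; (4,5):dx=-2,dy=-2->C
Step 2: C = 9, D = 1, total pairs = 10.
Step 3: tau = (C - D)/(n(n-1)/2) = (9 - 1)/10 = 0.800000.
Step 4: Exact two-sided p-value (enumerate n! = 120 permutations of y under H0): p = 0.083333.
Step 5: alpha = 0.1. reject H0.

tau_b = 0.8000 (C=9, D=1), p = 0.083333, reject H0.


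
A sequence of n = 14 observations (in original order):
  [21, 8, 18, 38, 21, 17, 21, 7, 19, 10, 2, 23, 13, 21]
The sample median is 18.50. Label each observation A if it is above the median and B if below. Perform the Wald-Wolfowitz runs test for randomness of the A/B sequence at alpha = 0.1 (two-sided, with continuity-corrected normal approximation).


Step 1: Compute median = 18.50; label A = above, B = below.
Labels in order: ABBAABABABBABA  (n_A = 7, n_B = 7)
Step 2: Count runs R = 11.
Step 3: Under H0 (random ordering), E[R] = 2*n_A*n_B/(n_A+n_B) + 1 = 2*7*7/14 + 1 = 8.0000.
        Var[R] = 2*n_A*n_B*(2*n_A*n_B - n_A - n_B) / ((n_A+n_B)^2 * (n_A+n_B-1)) = 8232/2548 = 3.2308.
        SD[R] = 1.7974.
Step 4: Continuity-corrected z = (R - 0.5 - E[R]) / SD[R] = (11 - 0.5 - 8.0000) / 1.7974 = 1.3909.
Step 5: Two-sided p-value via normal approximation = 2*(1 - Phi(|z|)) = 0.164264.
Step 6: alpha = 0.1. fail to reject H0.

R = 11, z = 1.3909, p = 0.164264, fail to reject H0.


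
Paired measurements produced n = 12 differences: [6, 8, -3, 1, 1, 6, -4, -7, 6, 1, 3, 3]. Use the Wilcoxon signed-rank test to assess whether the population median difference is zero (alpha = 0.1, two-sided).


Step 1: Drop any zero differences (none here) and take |d_i|.
|d| = [6, 8, 3, 1, 1, 6, 4, 7, 6, 1, 3, 3]
Step 2: Midrank |d_i| (ties get averaged ranks).
ranks: |6|->9, |8|->12, |3|->5, |1|->2, |1|->2, |6|->9, |4|->7, |7|->11, |6|->9, |1|->2, |3|->5, |3|->5
Step 3: Attach original signs; sum ranks with positive sign and with negative sign.
W+ = 9 + 12 + 2 + 2 + 9 + 9 + 2 + 5 + 5 = 55
W- = 5 + 7 + 11 = 23
(Check: W+ + W- = 78 should equal n(n+1)/2 = 78.)
Step 4: Test statistic W = min(W+, W-) = 23.
Step 5: Ties in |d|, so use the tie-corrected normal approximation.
        E[W] = n(n+1)/4 = 12*13/4 = 39.
        Tie groups: |d|=1 (t=3), |d|=3 (t=3), |d|=6 (t=3); sum(t^3 - t) = 72.
        Var[W] = n(n+1)(2n+1)/24 - sum(t^3-t)/48 = 3900/24 - 72/48 = 161.
        z = (W - E[W]) / sqrt(Var[W]) = (23 - 39) / 12.6886 = -1.2610.
        Two-sided p = 2*Phi(z) = 0.207317.
Step 6: alpha = 0.1. fail to reject H0.

W+ = 55, W- = 23, W = min = 23, p = 0.207317, fail to reject H0.


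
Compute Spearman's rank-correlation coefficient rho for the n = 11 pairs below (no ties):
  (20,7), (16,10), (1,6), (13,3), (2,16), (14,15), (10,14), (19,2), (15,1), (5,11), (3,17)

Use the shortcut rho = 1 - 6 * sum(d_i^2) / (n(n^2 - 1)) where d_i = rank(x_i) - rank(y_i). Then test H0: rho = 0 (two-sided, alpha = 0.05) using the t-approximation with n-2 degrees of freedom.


Step 1: Rank x and y separately (midranks; no ties here).
rank(x): 20->11, 16->9, 1->1, 13->6, 2->2, 14->7, 10->5, 19->10, 15->8, 5->4, 3->3
rank(y): 7->5, 10->6, 6->4, 3->3, 16->10, 15->9, 14->8, 2->2, 1->1, 11->7, 17->11
Step 2: d_i = R_x(i) - R_y(i); compute d_i^2.
  (11-5)^2=36, (9-6)^2=9, (1-4)^2=9, (6-3)^2=9, (2-10)^2=64, (7-9)^2=4, (5-8)^2=9, (10-2)^2=64, (8-1)^2=49, (4-7)^2=9, (3-11)^2=64
sum(d^2) = 326.
Step 3: rho = 1 - 6*326 / (11*(11^2 - 1)) = 1 - 1956/1320 = -0.481818.
Step 4: Under H0, t = rho * sqrt((n-2)/(1-rho^2)) = -1.6496 ~ t(9).
Step 5: Two-sided p-value from the t-distribution with 9 df = 0.133434.
Step 6: alpha = 0.05. fail to reject H0.

rho = -0.4818, p = 0.133434, fail to reject H0 at alpha = 0.05.


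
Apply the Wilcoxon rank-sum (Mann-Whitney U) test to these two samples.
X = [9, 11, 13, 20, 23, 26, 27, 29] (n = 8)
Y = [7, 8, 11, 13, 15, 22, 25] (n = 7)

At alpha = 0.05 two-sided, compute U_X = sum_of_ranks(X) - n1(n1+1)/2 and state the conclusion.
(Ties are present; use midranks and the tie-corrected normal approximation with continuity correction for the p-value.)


Step 1: Combine and sort all 15 observations; assign midranks.
sorted (value, group): (7,Y), (8,Y), (9,X), (11,X), (11,Y), (13,X), (13,Y), (15,Y), (20,X), (22,Y), (23,X), (25,Y), (26,X), (27,X), (29,X)
ranks: 7->1, 8->2, 9->3, 11->4.5, 11->4.5, 13->6.5, 13->6.5, 15->8, 20->9, 22->10, 23->11, 25->12, 26->13, 27->14, 29->15
Step 2: Rank sum for X: R1 = 3 + 4.5 + 6.5 + 9 + 11 + 13 + 14 + 15 = 76.
Step 3: U_X = R1 - n1(n1+1)/2 = 76 - 8*9/2 = 76 - 36 = 40.
       U_Y = n1*n2 - U_X = 56 - 40 = 16.
Step 4: Ties are present, so use the tie-corrected normal approximation (with continuity correction) for the p-value.
Step 5: p-value = 0.182450; compare to alpha = 0.05. fail to reject H0.

U_X = 40, p = 0.182450, fail to reject H0 at alpha = 0.05.


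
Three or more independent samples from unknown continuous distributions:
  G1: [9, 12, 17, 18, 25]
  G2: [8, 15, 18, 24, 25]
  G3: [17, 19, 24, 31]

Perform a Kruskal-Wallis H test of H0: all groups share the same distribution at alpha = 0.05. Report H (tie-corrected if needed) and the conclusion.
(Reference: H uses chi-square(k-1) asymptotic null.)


Step 1: Combine all N = 14 observations and assign midranks.
sorted (value, group, rank): (8,G2,1), (9,G1,2), (12,G1,3), (15,G2,4), (17,G1,5.5), (17,G3,5.5), (18,G1,7.5), (18,G2,7.5), (19,G3,9), (24,G2,10.5), (24,G3,10.5), (25,G1,12.5), (25,G2,12.5), (31,G3,14)
Step 2: Sum ranks within each group.
R_1 = 30.5 (n_1 = 5)
R_2 = 35.5 (n_2 = 5)
R_3 = 39 (n_3 = 4)
Step 3: H = 12/(N(N+1)) * sum(R_i^2/n_i) - 3(N+1)
     = 12/(14*15) * (30.5^2/5 + 35.5^2/5 + 39^2/4) - 3*15
     = 0.057143 * 818.35 - 45
     = 1.762857.
Step 4: Ties present; correction factor C = 1 - 24/(14^3 - 14) = 0.991209. Corrected H = 1.762857 / 0.991209 = 1.778492.
Step 5: Under H0, H ~ chi^2(2); p-value = 0.410965.
Step 6: alpha = 0.05. fail to reject H0.

H = 1.7785, df = 2, p = 0.410965, fail to reject H0.


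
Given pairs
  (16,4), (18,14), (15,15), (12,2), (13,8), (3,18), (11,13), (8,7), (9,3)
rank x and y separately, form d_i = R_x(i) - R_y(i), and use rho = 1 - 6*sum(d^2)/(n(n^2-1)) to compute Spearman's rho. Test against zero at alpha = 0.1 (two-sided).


Step 1: Rank x and y separately (midranks; no ties here).
rank(x): 16->8, 18->9, 15->7, 12->5, 13->6, 3->1, 11->4, 8->2, 9->3
rank(y): 4->3, 14->7, 15->8, 2->1, 8->5, 18->9, 13->6, 7->4, 3->2
Step 2: d_i = R_x(i) - R_y(i); compute d_i^2.
  (8-3)^2=25, (9-7)^2=4, (7-8)^2=1, (5-1)^2=16, (6-5)^2=1, (1-9)^2=64, (4-6)^2=4, (2-4)^2=4, (3-2)^2=1
sum(d^2) = 120.
Step 3: rho = 1 - 6*120 / (9*(9^2 - 1)) = 1 - 720/720 = 0.000000.
Step 4: Under H0, t = rho * sqrt((n-2)/(1-rho^2)) = 0.0000 ~ t(7).
Step 5: Two-sided p-value from the t-distribution with 7 df = 1.000000.
Step 6: alpha = 0.1. fail to reject H0.

rho = 0.0000, p = 1.000000, fail to reject H0 at alpha = 0.1.


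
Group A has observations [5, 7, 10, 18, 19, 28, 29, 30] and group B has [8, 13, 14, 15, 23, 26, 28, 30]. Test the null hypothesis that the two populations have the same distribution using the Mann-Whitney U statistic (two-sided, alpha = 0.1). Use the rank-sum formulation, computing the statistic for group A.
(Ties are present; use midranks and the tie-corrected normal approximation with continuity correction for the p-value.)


Step 1: Combine and sort all 16 observations; assign midranks.
sorted (value, group): (5,X), (7,X), (8,Y), (10,X), (13,Y), (14,Y), (15,Y), (18,X), (19,X), (23,Y), (26,Y), (28,X), (28,Y), (29,X), (30,X), (30,Y)
ranks: 5->1, 7->2, 8->3, 10->4, 13->5, 14->6, 15->7, 18->8, 19->9, 23->10, 26->11, 28->12.5, 28->12.5, 29->14, 30->15.5, 30->15.5
Step 2: Rank sum for X: R1 = 1 + 2 + 4 + 8 + 9 + 12.5 + 14 + 15.5 = 66.
Step 3: U_X = R1 - n1(n1+1)/2 = 66 - 8*9/2 = 66 - 36 = 30.
       U_Y = n1*n2 - U_X = 64 - 30 = 34.
Step 4: Ties are present, so use the tie-corrected normal approximation (with continuity correction) for the p-value.
Step 5: p-value = 0.874643; compare to alpha = 0.1. fail to reject H0.

U_X = 30, p = 0.874643, fail to reject H0 at alpha = 0.1.


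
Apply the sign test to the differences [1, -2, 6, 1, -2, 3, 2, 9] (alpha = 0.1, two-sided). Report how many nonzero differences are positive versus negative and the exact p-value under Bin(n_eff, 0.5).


Step 1: Discard zero differences. Original n = 8; n_eff = number of nonzero differences = 8.
Nonzero differences (with sign): +1, -2, +6, +1, -2, +3, +2, +9
Step 2: Count signs: positive = 6, negative = 2.
Step 3: Under H0: P(positive) = 0.5, so the number of positives S ~ Bin(8, 0.5).
Step 4: Two-sided exact p-value = sum of Bin(8,0.5) probabilities at or below the observed probability = 0.289062.
Step 5: alpha = 0.1. fail to reject H0.

n_eff = 8, pos = 6, neg = 2, p = 0.289062, fail to reject H0.


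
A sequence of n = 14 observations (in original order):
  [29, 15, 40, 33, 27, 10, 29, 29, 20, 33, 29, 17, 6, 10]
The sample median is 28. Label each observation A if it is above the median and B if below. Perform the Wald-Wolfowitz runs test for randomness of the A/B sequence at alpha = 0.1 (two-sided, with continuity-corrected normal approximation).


Step 1: Compute median = 28; label A = above, B = below.
Labels in order: ABAABBAABAABBB  (n_A = 7, n_B = 7)
Step 2: Count runs R = 8.
Step 3: Under H0 (random ordering), E[R] = 2*n_A*n_B/(n_A+n_B) + 1 = 2*7*7/14 + 1 = 8.0000.
        Var[R] = 2*n_A*n_B*(2*n_A*n_B - n_A - n_B) / ((n_A+n_B)^2 * (n_A+n_B-1)) = 8232/2548 = 3.2308.
        SD[R] = 1.7974.
Step 4: R = E[R], so z = 0 with no continuity correction.
Step 5: Two-sided p-value via normal approximation = 2*(1 - Phi(|z|)) = 1.000000.
Step 6: alpha = 0.1. fail to reject H0.

R = 8, z = 0.0000, p = 1.000000, fail to reject H0.


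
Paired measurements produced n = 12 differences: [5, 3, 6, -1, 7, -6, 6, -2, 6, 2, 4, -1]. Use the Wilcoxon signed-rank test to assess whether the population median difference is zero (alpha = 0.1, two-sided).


Step 1: Drop any zero differences (none here) and take |d_i|.
|d| = [5, 3, 6, 1, 7, 6, 6, 2, 6, 2, 4, 1]
Step 2: Midrank |d_i| (ties get averaged ranks).
ranks: |5|->7, |3|->5, |6|->9.5, |1|->1.5, |7|->12, |6|->9.5, |6|->9.5, |2|->3.5, |6|->9.5, |2|->3.5, |4|->6, |1|->1.5
Step 3: Attach original signs; sum ranks with positive sign and with negative sign.
W+ = 7 + 5 + 9.5 + 12 + 9.5 + 9.5 + 3.5 + 6 = 62
W- = 1.5 + 9.5 + 3.5 + 1.5 = 16
(Check: W+ + W- = 78 should equal n(n+1)/2 = 78.)
Step 4: Test statistic W = min(W+, W-) = 16.
Step 5: Ties in |d|, so use the tie-corrected normal approximation.
        E[W] = n(n+1)/4 = 12*13/4 = 39.
        Tie groups: |d|=1 (t=2), |d|=2 (t=2), |d|=6 (t=4); sum(t^3 - t) = 72.
        Var[W] = n(n+1)(2n+1)/24 - sum(t^3-t)/48 = 3900/24 - 72/48 = 161.
        z = (W - E[W]) / sqrt(Var[W]) = (16 - 39) / 12.6886 = -1.8127.
        Two-sided p = 2*Phi(z) = 0.069885.
Step 6: alpha = 0.1. reject H0.

W+ = 62, W- = 16, W = min = 16, p = 0.069885, reject H0.


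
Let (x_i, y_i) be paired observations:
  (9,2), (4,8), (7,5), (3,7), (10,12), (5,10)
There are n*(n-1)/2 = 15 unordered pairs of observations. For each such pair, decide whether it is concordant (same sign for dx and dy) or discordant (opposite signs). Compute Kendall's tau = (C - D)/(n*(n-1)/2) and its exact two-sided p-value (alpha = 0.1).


Step 1: Enumerate the 15 unordered pairs (i,j) with i<j and classify each by sign(x_j-x_i) * sign(y_j-y_i).
  (1,2):dx=-5,dy=+6->D; (1,3):dx=-2,dy=+3->D; (1,4):dx=-6,dy=+5->D; (1,5):dx=+1,dy=+10->C
  (1,6):dx=-4,dy=+8->D; (2,3):dx=+3,dy=-3->D; (2,4):dx=-1,dy=-1->C; (2,5):dx=+6,dy=+4->C
  (2,6):dx=+1,dy=+2->C; (3,4):dx=-4,dy=+2->D; (3,5):dx=+3,dy=+7->C; (3,6):dx=-2,dy=+5->D
  (4,5):dx=+7,dy=+5->C; (4,6):dx=+2,dy=+3->C; (5,6):dx=-5,dy=-2->C
Step 2: C = 8, D = 7, total pairs = 15.
Step 3: tau = (C - D)/(n(n-1)/2) = (8 - 7)/15 = 0.066667.
Step 4: Exact two-sided p-value (enumerate n! = 720 permutations of y under H0): p = 1.000000.
Step 5: alpha = 0.1. fail to reject H0.

tau_b = 0.0667 (C=8, D=7), p = 1.000000, fail to reject H0.


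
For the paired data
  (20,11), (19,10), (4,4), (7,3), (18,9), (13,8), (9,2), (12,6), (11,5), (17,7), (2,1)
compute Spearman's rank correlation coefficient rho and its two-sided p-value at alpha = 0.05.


Step 1: Rank x and y separately (midranks; no ties here).
rank(x): 20->11, 19->10, 4->2, 7->3, 18->9, 13->7, 9->4, 12->6, 11->5, 17->8, 2->1
rank(y): 11->11, 10->10, 4->4, 3->3, 9->9, 8->8, 2->2, 6->6, 5->5, 7->7, 1->1
Step 2: d_i = R_x(i) - R_y(i); compute d_i^2.
  (11-11)^2=0, (10-10)^2=0, (2-4)^2=4, (3-3)^2=0, (9-9)^2=0, (7-8)^2=1, (4-2)^2=4, (6-6)^2=0, (5-5)^2=0, (8-7)^2=1, (1-1)^2=0
sum(d^2) = 10.
Step 3: rho = 1 - 6*10 / (11*(11^2 - 1)) = 1 - 60/1320 = 0.954545.
Step 4: Under H0, t = rho * sqrt((n-2)/(1-rho^2)) = 9.6074 ~ t(9).
Step 5: Two-sided p-value from the t-distribution with 9 df = 0.000005.
Step 6: alpha = 0.05. reject H0.

rho = 0.9545, p = 0.000005, reject H0 at alpha = 0.05.


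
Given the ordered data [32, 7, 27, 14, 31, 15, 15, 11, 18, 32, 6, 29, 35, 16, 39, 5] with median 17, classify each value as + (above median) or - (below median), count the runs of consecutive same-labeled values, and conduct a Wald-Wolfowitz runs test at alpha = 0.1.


Step 1: Compute median = 17; label A = above, B = below.
Labels in order: ABABABBBAABAABAB  (n_A = 8, n_B = 8)
Step 2: Count runs R = 12.
Step 3: Under H0 (random ordering), E[R] = 2*n_A*n_B/(n_A+n_B) + 1 = 2*8*8/16 + 1 = 9.0000.
        Var[R] = 2*n_A*n_B*(2*n_A*n_B - n_A - n_B) / ((n_A+n_B)^2 * (n_A+n_B-1)) = 14336/3840 = 3.7333.
        SD[R] = 1.9322.
Step 4: Continuity-corrected z = (R - 0.5 - E[R]) / SD[R] = (12 - 0.5 - 9.0000) / 1.9322 = 1.2939.
Step 5: Two-sided p-value via normal approximation = 2*(1 - Phi(|z|)) = 0.195709.
Step 6: alpha = 0.1. fail to reject H0.

R = 12, z = 1.2939, p = 0.195709, fail to reject H0.


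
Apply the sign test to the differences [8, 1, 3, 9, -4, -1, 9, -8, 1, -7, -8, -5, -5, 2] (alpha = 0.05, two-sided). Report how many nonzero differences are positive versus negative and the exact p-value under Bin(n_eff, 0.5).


Step 1: Discard zero differences. Original n = 14; n_eff = number of nonzero differences = 14.
Nonzero differences (with sign): +8, +1, +3, +9, -4, -1, +9, -8, +1, -7, -8, -5, -5, +2
Step 2: Count signs: positive = 7, negative = 7.
Step 3: Under H0: P(positive) = 0.5, so the number of positives S ~ Bin(14, 0.5).
Step 4: Two-sided exact p-value = sum of Bin(14,0.5) probabilities at or below the observed probability = 1.000000.
Step 5: alpha = 0.05. fail to reject H0.

n_eff = 14, pos = 7, neg = 7, p = 1.000000, fail to reject H0.
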